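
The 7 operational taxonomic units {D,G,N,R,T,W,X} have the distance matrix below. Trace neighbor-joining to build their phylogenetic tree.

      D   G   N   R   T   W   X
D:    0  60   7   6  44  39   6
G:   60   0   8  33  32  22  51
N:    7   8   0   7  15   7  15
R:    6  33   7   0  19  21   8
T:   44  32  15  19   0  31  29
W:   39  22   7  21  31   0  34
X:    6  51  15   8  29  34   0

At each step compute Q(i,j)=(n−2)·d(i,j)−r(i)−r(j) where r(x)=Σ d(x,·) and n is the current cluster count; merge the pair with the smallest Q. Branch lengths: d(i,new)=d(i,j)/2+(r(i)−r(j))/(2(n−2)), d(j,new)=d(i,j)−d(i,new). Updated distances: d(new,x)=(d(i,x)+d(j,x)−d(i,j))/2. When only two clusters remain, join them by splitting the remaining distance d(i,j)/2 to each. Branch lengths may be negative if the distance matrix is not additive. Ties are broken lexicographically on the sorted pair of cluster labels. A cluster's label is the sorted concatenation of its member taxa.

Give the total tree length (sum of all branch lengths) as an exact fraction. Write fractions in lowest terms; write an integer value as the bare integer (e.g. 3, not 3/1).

1. join D+X (d=6, Q=-275) ⇒ DX; edges |D|=49/10, |X|=11/10
  updated: d(DX,G)=105/2, d(DX,N)=8, d(DX,R)=4, d(DX,T)=67/2, d(DX,W)=67/2
2. join DX+R (d=4, Q=-399/2) ⇒ DRX; edges |DX|=127/16, |R|=-63/16
  updated: d(DRX,G)=163/4, d(DRX,N)=11/2, d(DRX,T)=97/4, d(DRX,W)=101/4
3. join DRX+T (d=97/4, Q=-501/4) ⇒ DRTX; edges |DRX|=265/24, |T|=317/24
  updated: d(DRTX,G)=97/4, d(DRTX,N)=-15/8, d(DRTX,W)=16
4. join DRTX+N (d=-15/8, Q=-221/4) ⇒ DNRTX; edges |DRTX|=43/8, |N|=-29/4
  updated: d(DNRTX,G)=273/16, d(DNRTX,W)=199/16
5. join DNRTX+G (d=273/16, Q=-103/2) ⇒ DGNRTX; edges |DNRTX|=15/4, |G|=213/16
  updated: d(DGNRTX,W)=139/16
6. join DGNRTX+W (d=139/16) ⇒ DGNRTWX; edges |DGNRTX|=139/32, |W|=139/32
final tree: ((((((D:49/10,X:11/10):127/16,R:-63/16):265/24,T:317/24):43/8,N:-29/4):15/4,G:213/16):139/32,W:139/32)
total length: 465/8

465/8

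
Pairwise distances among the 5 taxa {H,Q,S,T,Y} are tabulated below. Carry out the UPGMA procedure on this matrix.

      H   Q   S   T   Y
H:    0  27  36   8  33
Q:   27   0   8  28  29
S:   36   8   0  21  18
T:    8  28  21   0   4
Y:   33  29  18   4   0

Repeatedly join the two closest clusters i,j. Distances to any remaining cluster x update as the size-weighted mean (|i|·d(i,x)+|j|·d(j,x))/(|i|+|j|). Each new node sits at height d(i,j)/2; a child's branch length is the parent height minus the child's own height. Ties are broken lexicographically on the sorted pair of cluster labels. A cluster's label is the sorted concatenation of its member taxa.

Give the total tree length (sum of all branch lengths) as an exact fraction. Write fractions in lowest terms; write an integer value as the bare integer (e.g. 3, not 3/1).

iteration 1: select T,Y (d=4); attach at lengths (2, 2); label the merged cluster TY
  updated: d(H,TY)=41/2, d(Q,TY)=57/2, d(S,TY)=39/2
iteration 2: select Q,S (d=8); attach at lengths (4, 4); label the merged cluster QS
  updated: d(H,QS)=63/2, d(QS,TY)=24
iteration 3: select H,TY (d=41/2); attach at lengths (41/4, 33/4); label the merged cluster HTY
  updated: d(HTY,QS)=53/2
iteration 4: select HTY,QS (d=53/2); attach at lengths (3, 37/4); label the merged cluster HQSTY
final tree: ((H:41/4,(T:2,Y:2):33/4):3,(Q:4,S:4):37/4)
total length: 171/4

171/4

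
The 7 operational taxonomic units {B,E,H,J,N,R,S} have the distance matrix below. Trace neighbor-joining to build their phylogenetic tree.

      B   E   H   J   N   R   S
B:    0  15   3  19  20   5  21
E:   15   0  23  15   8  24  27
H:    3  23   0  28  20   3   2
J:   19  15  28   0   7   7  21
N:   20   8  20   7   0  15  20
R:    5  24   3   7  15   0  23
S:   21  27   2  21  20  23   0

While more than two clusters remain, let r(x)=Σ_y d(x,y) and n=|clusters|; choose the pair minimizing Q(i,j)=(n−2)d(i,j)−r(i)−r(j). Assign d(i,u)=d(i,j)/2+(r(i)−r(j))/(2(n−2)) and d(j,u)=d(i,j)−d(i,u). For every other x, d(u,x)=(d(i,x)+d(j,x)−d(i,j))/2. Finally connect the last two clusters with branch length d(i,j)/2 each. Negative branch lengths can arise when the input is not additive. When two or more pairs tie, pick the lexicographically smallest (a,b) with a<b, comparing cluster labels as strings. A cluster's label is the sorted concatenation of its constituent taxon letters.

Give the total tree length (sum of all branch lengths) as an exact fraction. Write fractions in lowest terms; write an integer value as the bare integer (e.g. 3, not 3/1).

step 1: merge (H,S) at d=2, Q=-183; branch lengths H→-5/2, S→9/2; new cluster HS
  updated: d(B,HS)=11, d(E,HS)=24, d(HS,J)=47/2, d(HS,N)=19, d(HS,R)=12
step 2: merge (E,N) at d=8, Q=-123; branch lengths E→49/8, N→15/8; new cluster EN
  updated: d(B,EN)=27/2, d(EN,HS)=35/2, d(EN,J)=7, d(EN,R)=31/2
step 3: merge (EN,J) at d=7, Q=-89; branch lengths EN→3, J→4; new cluster EJN
  updated: d(B,EJN)=51/4, d(EJN,HS)=17, d(EJN,R)=31/4
step 4: merge (B,HS) at d=11, Q=-187/4; branch lengths B→43/16, HS→133/16; new cluster BHS
  updated: d(BHS,EJN)=75/8, d(BHS,R)=3
step 5: merge (BHS,EJN) at d=75/8, Q=-161/8; branch lengths BHS→37/16, EJN→113/16; new cluster BEHJNS
  updated: d(BEHJNS,R)=11/16
step 6: merge (BEHJNS,R) at d=11/16; branch lengths BEHJNS→11/32, R→11/32; new cluster BEHJNRS
final tree: (((B:43/16,(H:-5/2,S:9/2):133/16):37/16,((E:49/8,N:15/8):3,J:4):113/16):11/32,R:11/32)
total length: 609/16

609/16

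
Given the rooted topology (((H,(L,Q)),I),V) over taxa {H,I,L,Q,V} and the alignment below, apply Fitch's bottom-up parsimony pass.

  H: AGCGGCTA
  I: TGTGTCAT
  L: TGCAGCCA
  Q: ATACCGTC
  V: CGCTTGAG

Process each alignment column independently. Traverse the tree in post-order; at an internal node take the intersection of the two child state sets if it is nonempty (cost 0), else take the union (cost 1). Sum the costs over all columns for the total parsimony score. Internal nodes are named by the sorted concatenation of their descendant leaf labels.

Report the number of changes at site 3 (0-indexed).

[col 0] LQ: children L:{T}, Q:{A} ∪→ {A,T}; cost 1
[col 0] HLQ: children H:{A}, LQ:{A,T} ∩→ {A}; cost 0
[col 0] HILQ: children HLQ:{A}, I:{T} ∪→ {A,T}; cost 1
[col 0] HILQV: children HILQ:{A,T}, V:{C} ∪→ {A,C,T}; cost 1
[col 1] LQ: children L:{G}, Q:{T} ∪→ {G,T}; cost 1
[col 1] HLQ: children H:{G}, LQ:{G,T} ∩→ {G}; cost 0
[col 1] HILQ: children HLQ:{G}, I:{G} ∩→ {G}; cost 0
[col 1] HILQV: children HILQ:{G}, V:{G} ∩→ {G}; cost 0
[col 2] LQ: children L:{C}, Q:{A} ∪→ {A,C}; cost 1
[col 2] HLQ: children H:{C}, LQ:{A,C} ∩→ {C}; cost 0
[col 2] HILQ: children HLQ:{C}, I:{T} ∪→ {C,T}; cost 1
[col 2] HILQV: children HILQ:{C,T}, V:{C} ∩→ {C}; cost 0
[col 3] LQ: children L:{A}, Q:{C} ∪→ {A,C}; cost 1
[col 3] HLQ: children H:{G}, LQ:{A,C} ∪→ {A,C,G}; cost 1
[col 3] HILQ: children HLQ:{A,C,G}, I:{G} ∩→ {G}; cost 0
[col 3] HILQV: children HILQ:{G}, V:{T} ∪→ {G,T}; cost 1
[col 4] LQ: children L:{G}, Q:{C} ∪→ {C,G}; cost 1
[col 4] HLQ: children H:{G}, LQ:{C,G} ∩→ {G}; cost 0
[col 4] HILQ: children HLQ:{G}, I:{T} ∪→ {G,T}; cost 1
[col 4] HILQV: children HILQ:{G,T}, V:{T} ∩→ {T}; cost 0
[col 5] LQ: children L:{C}, Q:{G} ∪→ {C,G}; cost 1
[col 5] HLQ: children H:{C}, LQ:{C,G} ∩→ {C}; cost 0
[col 5] HILQ: children HLQ:{C}, I:{C} ∩→ {C}; cost 0
[col 5] HILQV: children HILQ:{C}, V:{G} ∪→ {C,G}; cost 1
[col 6] LQ: children L:{C}, Q:{T} ∪→ {C,T}; cost 1
[col 6] HLQ: children H:{T}, LQ:{C,T} ∩→ {T}; cost 0
[col 6] HILQ: children HLQ:{T}, I:{A} ∪→ {A,T}; cost 1
[col 6] HILQV: children HILQ:{A,T}, V:{A} ∩→ {A}; cost 0
[col 7] LQ: children L:{A}, Q:{C} ∪→ {A,C}; cost 1
[col 7] HLQ: children H:{A}, LQ:{A,C} ∩→ {A}; cost 0
[col 7] HILQ: children HLQ:{A}, I:{T} ∪→ {A,T}; cost 1
[col 7] HILQV: children HILQ:{A,T}, V:{G} ∪→ {A,G,T}; cost 1
per-site changes: [3, 1, 2, 3, 2, 2, 2, 3]; total = 18

3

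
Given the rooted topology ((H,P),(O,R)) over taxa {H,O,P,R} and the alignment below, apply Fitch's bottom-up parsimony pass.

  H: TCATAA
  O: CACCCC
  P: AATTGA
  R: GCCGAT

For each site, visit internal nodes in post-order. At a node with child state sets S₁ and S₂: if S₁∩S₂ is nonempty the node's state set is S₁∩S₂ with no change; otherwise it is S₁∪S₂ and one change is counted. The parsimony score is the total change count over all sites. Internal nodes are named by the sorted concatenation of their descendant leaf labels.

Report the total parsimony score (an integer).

site 0, node HP: H={T} ∪ P={A} → {A,T} (+1)
site 0, node OR: O={C} ∪ R={G} → {C,G} (+1)
site 0, node HOPR: HP={A,T} ∪ OR={C,G} → {A,C,G,T} (+1)
site 1, node HP: H={C} ∪ P={A} → {A,C} (+1)
site 1, node OR: O={A} ∪ R={C} → {A,C} (+1)
site 1, node HOPR: HP={A,C} ∩ OR={A,C} → {A,C} (+0)
site 2, node HP: H={A} ∪ P={T} → {A,T} (+1)
site 2, node OR: O={C} ∩ R={C} → {C} (+0)
site 2, node HOPR: HP={A,T} ∪ OR={C} → {A,C,T} (+1)
site 3, node HP: H={T} ∩ P={T} → {T} (+0)
site 3, node OR: O={C} ∪ R={G} → {C,G} (+1)
site 3, node HOPR: HP={T} ∪ OR={C,G} → {C,G,T} (+1)
site 4, node HP: H={A} ∪ P={G} → {A,G} (+1)
site 4, node OR: O={C} ∪ R={A} → {A,C} (+1)
site 4, node HOPR: HP={A,G} ∩ OR={A,C} → {A} (+0)
site 5, node HP: H={A} ∩ P={A} → {A} (+0)
site 5, node OR: O={C} ∪ R={T} → {C,T} (+1)
site 5, node HOPR: HP={A} ∪ OR={C,T} → {A,C,T} (+1)
per-site changes: [3, 2, 2, 2, 2, 2]; total = 13

13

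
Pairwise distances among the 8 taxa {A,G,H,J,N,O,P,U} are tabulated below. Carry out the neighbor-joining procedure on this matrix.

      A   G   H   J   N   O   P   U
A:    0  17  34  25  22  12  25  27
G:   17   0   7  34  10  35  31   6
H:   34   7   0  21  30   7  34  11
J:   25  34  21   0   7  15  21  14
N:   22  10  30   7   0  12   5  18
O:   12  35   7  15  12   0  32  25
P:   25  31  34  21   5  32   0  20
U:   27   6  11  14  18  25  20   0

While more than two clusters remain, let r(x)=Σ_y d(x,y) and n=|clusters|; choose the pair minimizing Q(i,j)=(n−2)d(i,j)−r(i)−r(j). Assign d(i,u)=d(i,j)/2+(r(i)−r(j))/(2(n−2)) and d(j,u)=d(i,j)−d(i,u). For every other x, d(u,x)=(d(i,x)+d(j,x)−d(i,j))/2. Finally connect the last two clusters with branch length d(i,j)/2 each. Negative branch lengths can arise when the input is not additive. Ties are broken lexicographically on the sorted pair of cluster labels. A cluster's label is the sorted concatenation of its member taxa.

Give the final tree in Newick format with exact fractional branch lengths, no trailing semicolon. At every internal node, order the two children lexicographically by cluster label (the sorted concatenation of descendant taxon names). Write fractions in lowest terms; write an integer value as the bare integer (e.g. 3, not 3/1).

((((A:257/32,O:127/32):197/32,((G:19/6,H:23/6):3,U:2):263/32):71/32,J:187/32):181/64,(N:-71/24,P:191/24):181/64)

1. join G+H (d=7, Q=-242) ⇒ GH; edges |G|=19/6, |H|=23/6
  updated: d(A,GH)=22, d(GH,J)=24, d(GH,N)=33/2, d(GH,O)=35/2, d(GH,P)=29, d(GH,U)=5
2. join GH+U (d=5, Q=-198) ⇒ GHU; edges |GH|=3, |U|=2
  updated: d(A,GHU)=22, d(GHU,J)=33/2, d(GHU,N)=59/4, d(GHU,O)=75/4, d(GHU,P)=22
3. join A+O (d=12, Q=-591/4) ⇒ AO; edges |A|=257/32, |O|=127/32
  updated: d(AO,GHU)=115/8, d(AO,J)=14, d(AO,N)=11, d(AO,P)=45/2
4. join N+P (d=5, Q=-373/4) ⇒ NP; edges |N|=-71/24, |P|=191/24
  updated: d(AO,NP)=57/4, d(GHU,NP)=127/8, d(J,NP)=23/2
5. join AO+GHU (d=115/8, Q=-485/8) ⇒ AGHOU; edges |AO|=197/32, |GHU|=263/32
  updated: d(AGHOU,J)=129/16, d(AGHOU,NP)=63/8
6. join AGHOU+J (d=129/16, Q=-439/16) ⇒ AGHJOU; edges |AGHOU|=71/32, |J|=187/32
  updated: d(AGHJOU,NP)=181/32
7. join AGHJOU+NP (d=181/32) ⇒ AGHJNOPU; edges |AGHJOU|=181/64, |NP|=181/64
final tree: ((((A:257/32,O:127/32):197/32,((G:19/6,H:23/6):3,U:2):263/32):71/32,J:187/32):181/64,(N:-71/24,P:191/24):181/64)
total length: 1827/32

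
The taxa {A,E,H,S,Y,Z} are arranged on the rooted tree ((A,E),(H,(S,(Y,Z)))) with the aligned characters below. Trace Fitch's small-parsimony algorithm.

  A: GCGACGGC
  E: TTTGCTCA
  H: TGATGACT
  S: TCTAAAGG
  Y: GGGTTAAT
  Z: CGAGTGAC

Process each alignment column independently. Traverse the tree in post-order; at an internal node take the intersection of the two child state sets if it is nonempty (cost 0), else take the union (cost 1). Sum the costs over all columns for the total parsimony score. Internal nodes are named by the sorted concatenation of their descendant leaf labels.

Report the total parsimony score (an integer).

27

AE@0: {G} ∪ {T} = {G,T} (union, +1)
YZ@0: {G} ∪ {C} = {C,G} (union, +1)
SYZ@0: {T} ∪ {C,G} = {C,G,T} (union, +1)
HSYZ@0: {T} ∩ {C,G,T} = {T} (intersection, +0)
AEHSYZ@0: {G,T} ∩ {T} = {T} (intersection, +0)
AE@1: {C} ∪ {T} = {C,T} (union, +1)
YZ@1: {G} ∩ {G} = {G} (intersection, +0)
SYZ@1: {C} ∪ {G} = {C,G} (union, +1)
HSYZ@1: {G} ∩ {C,G} = {G} (intersection, +0)
AEHSYZ@1: {C,T} ∪ {G} = {C,G,T} (union, +1)
AE@2: {G} ∪ {T} = {G,T} (union, +1)
YZ@2: {G} ∪ {A} = {A,G} (union, +1)
SYZ@2: {T} ∪ {A,G} = {A,G,T} (union, +1)
HSYZ@2: {A} ∩ {A,G,T} = {A} (intersection, +0)
AEHSYZ@2: {G,T} ∪ {A} = {A,G,T} (union, +1)
AE@3: {A} ∪ {G} = {A,G} (union, +1)
YZ@3: {T} ∪ {G} = {G,T} (union, +1)
SYZ@3: {A} ∪ {G,T} = {A,G,T} (union, +1)
HSYZ@3: {T} ∩ {A,G,T} = {T} (intersection, +0)
AEHSYZ@3: {A,G} ∪ {T} = {A,G,T} (union, +1)
AE@4: {C} ∩ {C} = {C} (intersection, +0)
YZ@4: {T} ∩ {T} = {T} (intersection, +0)
SYZ@4: {A} ∪ {T} = {A,T} (union, +1)
HSYZ@4: {G} ∪ {A,T} = {A,G,T} (union, +1)
AEHSYZ@4: {C} ∪ {A,G,T} = {A,C,G,T} (union, +1)
AE@5: {G} ∪ {T} = {G,T} (union, +1)
YZ@5: {A} ∪ {G} = {A,G} (union, +1)
SYZ@5: {A} ∩ {A,G} = {A} (intersection, +0)
HSYZ@5: {A} ∩ {A} = {A} (intersection, +0)
AEHSYZ@5: {G,T} ∪ {A} = {A,G,T} (union, +1)
AE@6: {G} ∪ {C} = {C,G} (union, +1)
YZ@6: {A} ∩ {A} = {A} (intersection, +0)
SYZ@6: {G} ∪ {A} = {A,G} (union, +1)
HSYZ@6: {C} ∪ {A,G} = {A,C,G} (union, +1)
AEHSYZ@6: {C,G} ∩ {A,C,G} = {C,G} (intersection, +0)
AE@7: {C} ∪ {A} = {A,C} (union, +1)
YZ@7: {T} ∪ {C} = {C,T} (union, +1)
SYZ@7: {G} ∪ {C,T} = {C,G,T} (union, +1)
HSYZ@7: {T} ∩ {C,G,T} = {T} (intersection, +0)
AEHSYZ@7: {A,C} ∪ {T} = {A,C,T} (union, +1)
per-site changes: [3, 3, 4, 4, 3, 3, 3, 4]; total = 27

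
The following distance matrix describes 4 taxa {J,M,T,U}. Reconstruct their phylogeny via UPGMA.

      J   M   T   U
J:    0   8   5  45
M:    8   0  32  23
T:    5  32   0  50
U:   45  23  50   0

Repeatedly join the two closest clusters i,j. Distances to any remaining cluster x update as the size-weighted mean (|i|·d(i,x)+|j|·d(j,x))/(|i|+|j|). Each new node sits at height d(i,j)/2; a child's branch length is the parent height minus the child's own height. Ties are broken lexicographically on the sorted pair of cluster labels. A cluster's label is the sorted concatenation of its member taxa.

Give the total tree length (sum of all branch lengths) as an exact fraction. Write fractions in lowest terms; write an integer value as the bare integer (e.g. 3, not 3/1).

311/6

step 1: merge (J,T) at d=5; branch lengths J→5/2, T→5/2; new cluster JT
  updated: d(JT,M)=20, d(JT,U)=95/2
step 2: merge (JT,M) at d=20; branch lengths JT→15/2, M→10; new cluster JMT
  updated: d(JMT,U)=118/3
step 3: merge (JMT,U) at d=118/3; branch lengths JMT→29/3, U→59/3; new cluster JMTU
final tree: (((J:5/2,T:5/2):15/2,M:10):29/3,U:59/3)
total length: 311/6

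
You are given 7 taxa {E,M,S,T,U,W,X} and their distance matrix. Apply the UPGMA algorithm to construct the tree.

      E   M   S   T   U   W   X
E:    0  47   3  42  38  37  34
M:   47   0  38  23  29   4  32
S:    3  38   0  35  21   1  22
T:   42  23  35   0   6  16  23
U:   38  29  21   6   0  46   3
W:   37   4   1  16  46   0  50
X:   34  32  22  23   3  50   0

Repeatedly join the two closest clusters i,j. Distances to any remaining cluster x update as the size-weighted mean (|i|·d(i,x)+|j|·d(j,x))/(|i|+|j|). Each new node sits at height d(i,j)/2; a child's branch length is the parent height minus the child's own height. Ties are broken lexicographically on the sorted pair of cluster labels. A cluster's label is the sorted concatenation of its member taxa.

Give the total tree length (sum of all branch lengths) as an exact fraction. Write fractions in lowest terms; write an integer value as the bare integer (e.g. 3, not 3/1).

step 1: merge (S,W) at d=1; branch lengths S→1/2, W→1/2; new cluster SW
  updated: d(E,SW)=20, d(M,SW)=21, d(SW,T)=51/2, d(SW,U)=67/2, d(SW,X)=36
step 2: merge (U,X) at d=3; branch lengths U→3/2, X→3/2; new cluster UX
  updated: d(E,UX)=36, d(M,UX)=61/2, d(SW,UX)=139/4, d(T,UX)=29/2
step 3: merge (T,UX) at d=29/2; branch lengths T→29/4, UX→23/4; new cluster TUX
  updated: d(E,TUX)=38, d(M,TUX)=28, d(SW,TUX)=95/3
step 4: merge (E,SW) at d=20; branch lengths E→10, SW→19/2; new cluster ESW
  updated: d(ESW,M)=89/3, d(ESW,TUX)=304/9
step 5: merge (M,TUX) at d=28; branch lengths M→14, TUX→27/4; new cluster MTUX
  updated: d(ESW,MTUX)=131/4
step 6: merge (ESW,MTUX) at d=131/4; branch lengths ESW→51/8, MTUX→19/8; new cluster EMSTUWX
final tree: ((E:10,(S:1/2,W:1/2):19/2):51/8,(M:14,(T:29/4,(U:3/2,X:3/2):23/4):27/4):19/8)
total length: 66

66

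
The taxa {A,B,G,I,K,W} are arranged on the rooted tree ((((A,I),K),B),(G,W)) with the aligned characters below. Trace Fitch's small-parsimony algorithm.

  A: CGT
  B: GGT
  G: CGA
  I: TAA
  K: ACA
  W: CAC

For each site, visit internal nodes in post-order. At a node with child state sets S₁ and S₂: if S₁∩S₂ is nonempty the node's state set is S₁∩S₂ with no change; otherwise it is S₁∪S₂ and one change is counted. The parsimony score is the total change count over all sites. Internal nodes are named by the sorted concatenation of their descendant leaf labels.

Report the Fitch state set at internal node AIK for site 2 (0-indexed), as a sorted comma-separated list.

AI@0: {C} ∪ {T} = {C,T} (union, +1)
AIK@0: {C,T} ∪ {A} = {A,C,T} (union, +1)
ABIK@0: {A,C,T} ∪ {G} = {A,C,G,T} (union, +1)
GW@0: {C} ∩ {C} = {C} (intersection, +0)
ABGIKW@0: {A,C,G,T} ∩ {C} = {C} (intersection, +0)
AI@1: {G} ∪ {A} = {A,G} (union, +1)
AIK@1: {A,G} ∪ {C} = {A,C,G} (union, +1)
ABIK@1: {A,C,G} ∩ {G} = {G} (intersection, +0)
GW@1: {G} ∪ {A} = {A,G} (union, +1)
ABGIKW@1: {G} ∩ {A,G} = {G} (intersection, +0)
AI@2: {T} ∪ {A} = {A,T} (union, +1)
AIK@2: {A,T} ∩ {A} = {A} (intersection, +0)
ABIK@2: {A} ∪ {T} = {A,T} (union, +1)
GW@2: {A} ∪ {C} = {A,C} (union, +1)
ABGIKW@2: {A,T} ∩ {A,C} = {A} (intersection, +0)
per-site changes: [3, 3, 3]; total = 9

A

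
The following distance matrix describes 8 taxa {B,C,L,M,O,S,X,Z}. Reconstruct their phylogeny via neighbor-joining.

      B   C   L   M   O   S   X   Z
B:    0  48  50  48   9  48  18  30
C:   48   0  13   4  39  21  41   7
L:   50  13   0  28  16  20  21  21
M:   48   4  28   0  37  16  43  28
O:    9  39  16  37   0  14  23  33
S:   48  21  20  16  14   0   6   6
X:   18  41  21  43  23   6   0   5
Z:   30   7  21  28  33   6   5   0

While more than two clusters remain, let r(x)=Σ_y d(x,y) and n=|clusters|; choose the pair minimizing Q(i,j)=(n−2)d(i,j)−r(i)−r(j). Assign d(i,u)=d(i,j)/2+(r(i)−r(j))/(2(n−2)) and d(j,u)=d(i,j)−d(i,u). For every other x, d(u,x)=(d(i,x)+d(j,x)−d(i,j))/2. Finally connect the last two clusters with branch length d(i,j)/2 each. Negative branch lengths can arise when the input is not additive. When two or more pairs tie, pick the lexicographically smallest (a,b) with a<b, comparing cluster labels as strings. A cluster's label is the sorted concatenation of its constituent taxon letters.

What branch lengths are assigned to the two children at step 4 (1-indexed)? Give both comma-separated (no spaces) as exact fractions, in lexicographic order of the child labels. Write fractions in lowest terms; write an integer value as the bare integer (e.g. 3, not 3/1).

step 1: merge (B,O) at d=9, Q=-368; branch lengths B→67/6, O→-13/6; new cluster BO
  updated: d(BO,C)=39, d(BO,L)=57/2, d(BO,M)=38, d(BO,S)=53/2, d(BO,X)=16, d(BO,Z)=27
step 2: merge (C,M) at d=4, Q=-262; branch lengths C→-6/5, M→26/5; new cluster CM
  updated: d(BO,CM)=73/2, d(CM,L)=37/2, d(CM,S)=33/2, d(CM,X)=40, d(CM,Z)=31/2
step 3: merge (CM,L) at d=37/2, Q=-162; branch lengths CM→23/2, L→7; new cluster CLM
  updated: d(BO,CLM)=93/4, d(CLM,S)=9, d(CLM,X)=85/4, d(CLM,Z)=9
step 4: merge (BO,X) at d=16, Q=-93; branch lengths BO→185/12, X→7/12; new cluster BOX
  updated: d(BOX,CLM)=57/4, d(BOX,S)=33/4, d(BOX,Z)=8
step 5: merge (BOX,Z) at d=8, Q=-75/2; branch lengths BOX→47/8, Z→17/8; new cluster BOXZ
  updated: d(BOXZ,CLM)=61/8, d(BOXZ,S)=25/8
step 6: merge (BOXZ,CLM) at d=61/8, Q=-79/4; branch lengths BOXZ→7/8, CLM→27/4; new cluster BCLMOXZ
  updated: d(BCLMOXZ,S)=9/4
step 7: merge (BCLMOXZ,S) at d=9/4; branch lengths BCLMOXZ→9/8, S→9/8; new cluster BCLMOSXZ
final tree: (((((B:67/6,O:-13/6):185/12,X:7/12):47/8,Z:17/8):7/8,((C:-6/5,M:26/5):23/2,L:7):27/4):9/8,S:9/8)
total length: 523/8

185/12,7/12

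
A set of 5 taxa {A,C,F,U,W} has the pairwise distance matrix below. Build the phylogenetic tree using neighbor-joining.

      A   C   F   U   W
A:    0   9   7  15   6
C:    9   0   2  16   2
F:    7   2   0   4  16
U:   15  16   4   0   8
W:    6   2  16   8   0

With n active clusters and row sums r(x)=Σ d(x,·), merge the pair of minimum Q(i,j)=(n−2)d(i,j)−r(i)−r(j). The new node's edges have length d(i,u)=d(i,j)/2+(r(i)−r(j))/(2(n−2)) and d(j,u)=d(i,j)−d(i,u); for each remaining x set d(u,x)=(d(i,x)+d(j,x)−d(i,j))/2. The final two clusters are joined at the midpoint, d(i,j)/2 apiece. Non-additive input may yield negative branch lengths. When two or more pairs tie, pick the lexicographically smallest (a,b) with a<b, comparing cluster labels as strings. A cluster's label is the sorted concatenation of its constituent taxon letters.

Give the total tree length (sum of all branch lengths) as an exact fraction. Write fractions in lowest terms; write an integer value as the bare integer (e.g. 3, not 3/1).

35/2

1. join F+U (d=4, Q=-60) ⇒ FU; edges |F|=-1/3, |U|=13/3
  updated: d(A,FU)=9, d(C,FU)=7, d(FU,W)=10
2. join A+FU (d=9, Q=-32) ⇒ AFU; edges |A|=4, |FU|=5
  updated: d(AFU,C)=7/2, d(AFU,W)=7/2
3. join AFU+C (d=7/2, Q=-9) ⇒ ACFU; edges |AFU|=5/2, |C|=1
  updated: d(ACFU,W)=1
4. join ACFU+W (d=1) ⇒ ACFUW; edges |ACFU|=1/2, |W|=1/2
final tree: (((A:4,(F:-1/3,U:13/3):5):5/2,C:1):1/2,W:1/2)
total length: 35/2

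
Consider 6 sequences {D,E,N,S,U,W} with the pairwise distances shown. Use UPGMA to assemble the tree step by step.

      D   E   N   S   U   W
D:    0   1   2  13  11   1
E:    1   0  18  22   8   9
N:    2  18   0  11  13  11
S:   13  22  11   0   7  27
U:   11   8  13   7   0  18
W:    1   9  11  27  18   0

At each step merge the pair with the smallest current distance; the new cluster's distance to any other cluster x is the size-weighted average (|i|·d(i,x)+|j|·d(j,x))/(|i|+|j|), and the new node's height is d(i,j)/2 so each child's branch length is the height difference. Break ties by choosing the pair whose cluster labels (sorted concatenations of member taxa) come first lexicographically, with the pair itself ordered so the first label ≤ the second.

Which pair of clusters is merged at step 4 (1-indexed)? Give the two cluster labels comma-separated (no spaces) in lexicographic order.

step 1: merge (D,E) at d=1; branch lengths D→1/2, E→1/2; new cluster DE
  updated: d(DE,N)=10, d(DE,S)=35/2, d(DE,U)=19/2, d(DE,W)=5
step 2: merge (DE,W) at d=5; branch lengths DE→2, W→5/2; new cluster DEW
  updated: d(DEW,N)=31/3, d(DEW,S)=62/3, d(DEW,U)=37/3
step 3: merge (S,U) at d=7; branch lengths S→7/2, U→7/2; new cluster SU
  updated: d(DEW,SU)=33/2, d(N,SU)=12
step 4: merge (DEW,N) at d=31/3; branch lengths DEW→8/3, N→31/6; new cluster DENW
  updated: d(DENW,SU)=123/8
step 5: merge (DENW,SU) at d=123/8; branch lengths DENW→121/48, SU→67/16; new cluster DENSUW
final tree: ((((D:1/2,E:1/2):2,W:5/2):8/3,N:31/6):121/48,(S:7/2,U:7/2):67/16)
total length: 649/24

DEW,N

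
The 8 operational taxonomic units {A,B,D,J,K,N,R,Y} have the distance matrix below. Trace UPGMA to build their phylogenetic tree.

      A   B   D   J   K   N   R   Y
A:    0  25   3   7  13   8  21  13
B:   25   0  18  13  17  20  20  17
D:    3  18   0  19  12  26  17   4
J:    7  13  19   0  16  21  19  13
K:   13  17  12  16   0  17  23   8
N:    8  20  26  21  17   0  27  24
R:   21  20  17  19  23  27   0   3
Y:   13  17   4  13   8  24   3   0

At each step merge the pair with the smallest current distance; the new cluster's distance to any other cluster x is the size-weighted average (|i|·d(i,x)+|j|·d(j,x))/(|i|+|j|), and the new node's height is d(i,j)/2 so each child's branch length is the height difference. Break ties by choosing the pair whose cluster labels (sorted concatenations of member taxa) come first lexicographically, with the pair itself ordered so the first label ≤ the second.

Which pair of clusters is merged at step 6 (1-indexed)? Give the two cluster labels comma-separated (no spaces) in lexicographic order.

ADKRY,BJ

step 1: merge (A,D) at d=3; branch lengths A→3/2, D→3/2; new cluster AD
  updated: d(AD,B)=43/2, d(AD,J)=13, d(AD,K)=25/2, d(AD,N)=17, d(AD,R)=19, d(AD,Y)=17/2
step 2: merge (R,Y) at d=3; branch lengths R→3/2, Y→3/2; new cluster RY
  updated: d(AD,RY)=55/4, d(B,RY)=37/2, d(J,RY)=16, d(K,RY)=31/2, d(N,RY)=51/2
step 3: merge (AD,K) at d=25/2; branch lengths AD→19/4, K→25/4; new cluster ADK
  updated: d(ADK,B)=20, d(ADK,J)=14, d(ADK,N)=17, d(ADK,RY)=43/3
step 4: merge (B,J) at d=13; branch lengths B→13/2, J→13/2; new cluster BJ
  updated: d(ADK,BJ)=17, d(BJ,N)=41/2, d(BJ,RY)=69/4
step 5: merge (ADK,RY) at d=43/3; branch lengths ADK→11/12, RY→17/3; new cluster ADKRY
  updated: d(ADKRY,BJ)=171/10, d(ADKRY,N)=102/5
step 6: merge (ADKRY,BJ) at d=171/10; branch lengths ADKRY→83/60, BJ→41/20; new cluster ABDJKRY
  updated: d(ABDJKRY,N)=143/7
step 7: merge (ABDJKRY,N) at d=143/7; branch lengths ABDJKRY→233/140, N→143/14; new cluster ABDJKNRY
final tree: (((((A:3/2,D:3/2):19/4,K:25/4):11/12,(R:3/2,Y:3/2):17/3):83/60,(B:13/2,J:13/2):41/20):233/140,N:143/14)
total length: 5449/105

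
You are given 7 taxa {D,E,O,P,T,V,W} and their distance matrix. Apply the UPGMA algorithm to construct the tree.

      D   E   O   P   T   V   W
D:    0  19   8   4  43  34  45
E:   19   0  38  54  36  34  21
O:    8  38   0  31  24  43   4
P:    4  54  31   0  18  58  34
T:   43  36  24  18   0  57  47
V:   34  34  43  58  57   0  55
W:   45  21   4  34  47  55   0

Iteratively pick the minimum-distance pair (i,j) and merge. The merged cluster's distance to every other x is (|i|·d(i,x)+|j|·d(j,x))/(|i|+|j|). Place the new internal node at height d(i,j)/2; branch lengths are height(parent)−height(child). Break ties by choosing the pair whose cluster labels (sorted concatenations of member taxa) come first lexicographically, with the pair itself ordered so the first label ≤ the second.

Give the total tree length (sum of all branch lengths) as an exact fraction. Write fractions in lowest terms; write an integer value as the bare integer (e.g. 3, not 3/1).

5933/60

1. join D+P (d=4) ⇒ DP; edges |D|=2, |P|=2
  updated: d(DP,E)=73/2, d(DP,O)=39/2, d(DP,T)=61/2, d(DP,V)=46, d(DP,W)=79/2
2. join O+W (d=4) ⇒ OW; edges |O|=2, |W|=2
  updated: d(DP,OW)=59/2, d(E,OW)=59/2, d(OW,T)=71/2, d(OW,V)=49
3. join DP+OW (d=59/2) ⇒ DOPW; edges |DP|=51/4, |OW|=51/4
  updated: d(DOPW,E)=33, d(DOPW,T)=33, d(DOPW,V)=95/2
4. join DOPW+E (d=33) ⇒ DEOPW; edges |DOPW|=7/4, |E|=33/2
  updated: d(DEOPW,T)=168/5, d(DEOPW,V)=224/5
5. join DEOPW+T (d=168/5) ⇒ DEOPTW; edges |DEOPW|=3/10, |T|=84/5
  updated: d(DEOPTW,V)=281/6
6. join DEOPTW+V (d=281/6) ⇒ DEOPTVW; edges |DEOPTW|=397/60, |V|=281/12
final tree: (((((D:2,P:2):51/4,(O:2,W:2):51/4):7/4,E:33/2):3/10,T:84/5):397/60,V:281/12)
total length: 5933/60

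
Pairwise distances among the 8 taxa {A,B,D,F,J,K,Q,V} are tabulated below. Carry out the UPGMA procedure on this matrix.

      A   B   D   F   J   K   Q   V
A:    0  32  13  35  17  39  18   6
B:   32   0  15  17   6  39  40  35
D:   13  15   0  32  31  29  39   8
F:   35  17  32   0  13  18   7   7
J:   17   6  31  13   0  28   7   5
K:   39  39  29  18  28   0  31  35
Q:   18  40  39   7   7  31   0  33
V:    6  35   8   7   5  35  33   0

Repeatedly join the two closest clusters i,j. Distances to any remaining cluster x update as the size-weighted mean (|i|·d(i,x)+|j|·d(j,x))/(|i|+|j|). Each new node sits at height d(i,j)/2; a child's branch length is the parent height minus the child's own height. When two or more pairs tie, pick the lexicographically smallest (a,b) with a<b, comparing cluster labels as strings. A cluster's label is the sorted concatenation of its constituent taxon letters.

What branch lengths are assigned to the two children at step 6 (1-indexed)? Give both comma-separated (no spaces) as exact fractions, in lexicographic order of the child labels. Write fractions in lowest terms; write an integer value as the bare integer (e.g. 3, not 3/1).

97/30,103/20

step 1: merge (J,V) at d=5; branch lengths J→5/2, V→5/2; new cluster JV
  updated: d(A,JV)=23/2, d(B,JV)=41/2, d(D,JV)=39/2, d(F,JV)=10, d(JV,K)=63/2, d(JV,Q)=20
step 2: merge (F,Q) at d=7; branch lengths F→7/2, Q→7/2; new cluster FQ
  updated: d(A,FQ)=53/2, d(B,FQ)=57/2, d(D,FQ)=71/2, d(FQ,JV)=15, d(FQ,K)=49/2
step 3: merge (A,JV) at d=23/2; branch lengths A→23/4, JV→13/4; new cluster AJV
  updated: d(AJV,B)=73/3, d(AJV,D)=52/3, d(AJV,FQ)=113/6, d(AJV,K)=34
step 4: merge (B,D) at d=15; branch lengths B→15/2, D→15/2; new cluster BD
  updated: d(AJV,BD)=125/6, d(BD,FQ)=32, d(BD,K)=34
step 5: merge (AJV,FQ) at d=113/6; branch lengths AJV→11/3, FQ→71/12; new cluster AFJQV
  updated: d(AFJQV,BD)=253/10, d(AFJQV,K)=151/5
step 6: merge (AFJQV,BD) at d=253/10; branch lengths AFJQV→97/30, BD→103/20; new cluster ABDFJQV
  updated: d(ABDFJQV,K)=219/7
step 7: merge (ABDFJQV,K) at d=219/7; branch lengths ABDFJQV→419/140, K→219/14; new cluster ABDFJKQV
final tree: ((((A:23/4,(J:5/2,V:5/2):13/4):11/3,(F:7/2,Q:7/2):71/12):97/30,(B:15/2,D:15/2):103/20):419/140,K:219/14)
total length: 30493/420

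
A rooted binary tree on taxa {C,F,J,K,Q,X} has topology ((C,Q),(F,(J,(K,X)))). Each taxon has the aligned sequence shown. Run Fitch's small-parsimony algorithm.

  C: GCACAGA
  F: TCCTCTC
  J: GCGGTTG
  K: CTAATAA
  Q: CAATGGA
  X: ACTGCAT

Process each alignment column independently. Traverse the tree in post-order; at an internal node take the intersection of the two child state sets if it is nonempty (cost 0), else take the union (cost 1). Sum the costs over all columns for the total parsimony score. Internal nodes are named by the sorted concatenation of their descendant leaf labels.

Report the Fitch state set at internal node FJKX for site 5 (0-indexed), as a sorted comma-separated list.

site 0, node CQ: C={G} ∪ Q={C} → {C,G} (+1)
site 0, node KX: K={C} ∪ X={A} → {A,C} (+1)
site 0, node JKX: J={G} ∪ KX={A,C} → {A,C,G} (+1)
site 0, node FJKX: F={T} ∪ JKX={A,C,G} → {A,C,G,T} (+1)
site 0, node CFJKQX: CQ={C,G} ∩ FJKX={A,C,G,T} → {C,G} (+0)
site 1, node CQ: C={C} ∪ Q={A} → {A,C} (+1)
site 1, node KX: K={T} ∪ X={C} → {C,T} (+1)
site 1, node JKX: J={C} ∩ KX={C,T} → {C} (+0)
site 1, node FJKX: F={C} ∩ JKX={C} → {C} (+0)
site 1, node CFJKQX: CQ={A,C} ∩ FJKX={C} → {C} (+0)
site 2, node CQ: C={A} ∩ Q={A} → {A} (+0)
site 2, node KX: K={A} ∪ X={T} → {A,T} (+1)
site 2, node JKX: J={G} ∪ KX={A,T} → {A,G,T} (+1)
site 2, node FJKX: F={C} ∪ JKX={A,G,T} → {A,C,G,T} (+1)
site 2, node CFJKQX: CQ={A} ∩ FJKX={A,C,G,T} → {A} (+0)
site 3, node CQ: C={C} ∪ Q={T} → {C,T} (+1)
site 3, node KX: K={A} ∪ X={G} → {A,G} (+1)
site 3, node JKX: J={G} ∩ KX={A,G} → {G} (+0)
site 3, node FJKX: F={T} ∪ JKX={G} → {G,T} (+1)
site 3, node CFJKQX: CQ={C,T} ∩ FJKX={G,T} → {T} (+0)
site 4, node CQ: C={A} ∪ Q={G} → {A,G} (+1)
site 4, node KX: K={T} ∪ X={C} → {C,T} (+1)
site 4, node JKX: J={T} ∩ KX={C,T} → {T} (+0)
site 4, node FJKX: F={C} ∪ JKX={T} → {C,T} (+1)
site 4, node CFJKQX: CQ={A,G} ∪ FJKX={C,T} → {A,C,G,T} (+1)
site 5, node CQ: C={G} ∩ Q={G} → {G} (+0)
site 5, node KX: K={A} ∩ X={A} → {A} (+0)
site 5, node JKX: J={T} ∪ KX={A} → {A,T} (+1)
site 5, node FJKX: F={T} ∩ JKX={A,T} → {T} (+0)
site 5, node CFJKQX: CQ={G} ∪ FJKX={T} → {G,T} (+1)
site 6, node CQ: C={A} ∩ Q={A} → {A} (+0)
site 6, node KX: K={A} ∪ X={T} → {A,T} (+1)
site 6, node JKX: J={G} ∪ KX={A,T} → {A,G,T} (+1)
site 6, node FJKX: F={C} ∪ JKX={A,G,T} → {A,C,G,T} (+1)
site 6, node CFJKQX: CQ={A} ∩ FJKX={A,C,G,T} → {A} (+0)
per-site changes: [4, 2, 3, 3, 4, 2, 3]; total = 21

T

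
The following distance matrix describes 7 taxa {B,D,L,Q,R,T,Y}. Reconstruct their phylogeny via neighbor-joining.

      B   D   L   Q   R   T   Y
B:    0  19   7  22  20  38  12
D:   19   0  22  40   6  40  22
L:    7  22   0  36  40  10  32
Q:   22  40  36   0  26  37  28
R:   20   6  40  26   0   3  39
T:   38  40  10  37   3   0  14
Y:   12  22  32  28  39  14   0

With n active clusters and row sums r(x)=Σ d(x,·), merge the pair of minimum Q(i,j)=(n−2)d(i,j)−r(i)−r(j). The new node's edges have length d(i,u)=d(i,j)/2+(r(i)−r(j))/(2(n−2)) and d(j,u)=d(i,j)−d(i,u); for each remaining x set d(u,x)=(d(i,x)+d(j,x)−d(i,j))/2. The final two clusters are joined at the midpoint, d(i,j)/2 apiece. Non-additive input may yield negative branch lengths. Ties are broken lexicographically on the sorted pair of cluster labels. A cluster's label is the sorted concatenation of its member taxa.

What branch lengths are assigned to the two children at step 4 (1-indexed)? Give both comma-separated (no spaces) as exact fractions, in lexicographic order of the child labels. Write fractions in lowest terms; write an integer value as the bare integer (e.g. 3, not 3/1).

49/8,21/8

iteration 1: select R,T (d=3, Q=-261); attach at lengths (7/10, 23/10); label the merged cluster RT
  updated: d(B,RT)=55/2, d(D,RT)=43/2, d(L,RT)=47/2, d(Q,RT)=30, d(RT,Y)=25
iteration 2: select B,L (d=7, Q=-180); attach at lengths (-5/8, 61/8); label the merged cluster BL
  updated: d(BL,D)=17, d(BL,Q)=51/2, d(BL,RT)=22, d(BL,Y)=37/2
iteration 3: select D,RT (d=43/2, Q=-269/2); attach at lengths (133/12, 125/12); label the merged cluster DRT
  updated: d(BL,DRT)=35/4, d(DRT,Q)=97/4, d(DRT,Y)=51/4
iteration 4: select BL,DRT (d=35/4, Q=-81); attach at lengths (49/8, 21/8); label the merged cluster BDLRT
  updated: d(BDLRT,Q)=41/2, d(BDLRT,Y)=45/4
iteration 5: select BDLRT,Q (d=41/2, Q=-239/4); attach at lengths (15/8, 149/8); label the merged cluster BDLQRT
  updated: d(BDLQRT,Y)=75/8
iteration 6: select BDLQRT,Y (d=75/8); attach at lengths (75/16, 75/16); label the merged cluster BDLQRTY
final tree: ((((B:-5/8,L:61/8):49/8,(D:133/12,(R:7/10,T:23/10):125/12):21/8):15/8,Q:149/8):75/16,Y:75/16)
total length: 561/8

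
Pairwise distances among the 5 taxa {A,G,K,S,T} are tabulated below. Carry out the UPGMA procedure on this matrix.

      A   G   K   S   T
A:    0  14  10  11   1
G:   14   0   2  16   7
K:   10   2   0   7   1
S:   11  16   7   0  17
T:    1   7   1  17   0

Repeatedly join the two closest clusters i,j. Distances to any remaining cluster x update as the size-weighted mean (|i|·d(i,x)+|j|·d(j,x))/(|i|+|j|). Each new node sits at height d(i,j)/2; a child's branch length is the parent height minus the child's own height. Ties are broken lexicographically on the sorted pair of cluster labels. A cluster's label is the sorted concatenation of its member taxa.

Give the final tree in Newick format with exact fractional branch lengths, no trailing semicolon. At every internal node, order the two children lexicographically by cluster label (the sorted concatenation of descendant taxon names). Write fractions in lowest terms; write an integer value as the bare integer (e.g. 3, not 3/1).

iteration 1: select A,T (d=1); attach at lengths (1/2, 1/2); label the merged cluster AT
  updated: d(AT,G)=21/2, d(AT,K)=11/2, d(AT,S)=14
iteration 2: select G,K (d=2); attach at lengths (1, 1); label the merged cluster GK
  updated: d(AT,GK)=8, d(GK,S)=23/2
iteration 3: select AT,GK (d=8); attach at lengths (7/2, 3); label the merged cluster AGKT
  updated: d(AGKT,S)=51/4
iteration 4: select AGKT,S (d=51/4); attach at lengths (19/8, 51/8); label the merged cluster AGKST
final tree: (((A:1/2,T:1/2):7/2,(G:1,K:1):3):19/8,S:51/8)
total length: 73/4

(((A:1/2,T:1/2):7/2,(G:1,K:1):3):19/8,S:51/8)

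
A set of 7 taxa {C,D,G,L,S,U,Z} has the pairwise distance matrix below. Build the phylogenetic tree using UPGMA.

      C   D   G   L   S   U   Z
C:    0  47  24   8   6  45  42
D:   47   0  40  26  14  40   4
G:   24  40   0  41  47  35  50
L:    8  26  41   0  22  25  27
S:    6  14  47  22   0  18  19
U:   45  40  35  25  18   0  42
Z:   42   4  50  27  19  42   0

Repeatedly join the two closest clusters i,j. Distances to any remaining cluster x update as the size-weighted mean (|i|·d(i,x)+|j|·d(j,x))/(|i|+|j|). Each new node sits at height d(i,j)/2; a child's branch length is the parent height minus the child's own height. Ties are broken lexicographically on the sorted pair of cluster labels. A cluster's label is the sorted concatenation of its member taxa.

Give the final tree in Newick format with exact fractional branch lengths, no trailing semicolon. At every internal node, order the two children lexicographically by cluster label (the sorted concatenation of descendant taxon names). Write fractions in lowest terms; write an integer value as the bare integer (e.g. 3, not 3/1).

(((((C:3,S:3):9/2,L:15/2):85/12,(D:2,Z:2):151/12):29/12,U:17):11/4,G:79/4)

step 1: merge (D,Z) at d=4; branch lengths D→2, Z→2; new cluster DZ
  updated: d(C,DZ)=89/2, d(DZ,G)=45, d(DZ,L)=53/2, d(DZ,S)=33/2, d(DZ,U)=41
step 2: merge (C,S) at d=6; branch lengths C→3, S→3; new cluster CS
  updated: d(CS,DZ)=61/2, d(CS,G)=71/2, d(CS,L)=15, d(CS,U)=63/2
step 3: merge (CS,L) at d=15; branch lengths CS→9/2, L→15/2; new cluster CLS
  updated: d(CLS,DZ)=175/6, d(CLS,G)=112/3, d(CLS,U)=88/3
step 4: merge (CLS,DZ) at d=175/6; branch lengths CLS→85/12, DZ→151/12; new cluster CDLSZ
  updated: d(CDLSZ,G)=202/5, d(CDLSZ,U)=34
step 5: merge (CDLSZ,U) at d=34; branch lengths CDLSZ→29/12, U→17; new cluster CDLSUZ
  updated: d(CDLSUZ,G)=79/2
step 6: merge (CDLSUZ,G) at d=79/2; branch lengths CDLSUZ→11/4, G→79/4; new cluster CDGLSUZ
final tree: (((((C:3,S:3):9/2,L:15/2):85/12,(D:2,Z:2):151/12):29/12,U:17):11/4,G:79/4)
total length: 1003/12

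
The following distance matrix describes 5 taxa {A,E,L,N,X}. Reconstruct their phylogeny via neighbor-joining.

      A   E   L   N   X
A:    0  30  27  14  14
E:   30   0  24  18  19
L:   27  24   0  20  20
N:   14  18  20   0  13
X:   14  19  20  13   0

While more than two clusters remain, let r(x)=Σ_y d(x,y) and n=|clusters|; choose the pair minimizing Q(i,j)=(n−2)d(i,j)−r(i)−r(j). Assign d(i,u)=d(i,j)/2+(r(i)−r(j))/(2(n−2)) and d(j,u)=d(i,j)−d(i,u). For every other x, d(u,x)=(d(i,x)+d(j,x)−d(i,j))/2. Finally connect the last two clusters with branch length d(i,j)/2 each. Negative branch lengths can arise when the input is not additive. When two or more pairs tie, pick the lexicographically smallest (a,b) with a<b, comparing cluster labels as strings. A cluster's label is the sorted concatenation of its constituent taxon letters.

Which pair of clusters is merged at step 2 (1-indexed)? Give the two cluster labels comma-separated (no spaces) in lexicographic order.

A,X

iteration 1: select E,L (d=24, Q=-110); attach at lengths (12, 12); label the merged cluster EL
  updated: d(A,EL)=33/2, d(EL,N)=7, d(EL,X)=15/2
iteration 2: select A,X (d=14, Q=-51); attach at lengths (19/2, 9/2); label the merged cluster AX
  updated: d(AX,EL)=5, d(AX,N)=13/2
iteration 3: select AX,EL (d=5, Q=-37/2); attach at lengths (9/4, 11/4); label the merged cluster AELX
  updated: d(AELX,N)=17/4
iteration 4: select AELX,N (d=17/4); attach at lengths (17/8, 17/8); label the merged cluster AELNX
final tree: (((A:19/2,X:9/2):9/4,(E:12,L:12):11/4):17/8,N:17/8)
total length: 189/4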